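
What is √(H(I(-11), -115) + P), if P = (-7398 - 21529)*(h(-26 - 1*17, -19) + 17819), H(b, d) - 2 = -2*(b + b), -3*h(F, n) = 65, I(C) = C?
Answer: I*√4633410738/3 ≈ 22690.0*I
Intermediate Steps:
h(F, n) = -65/3 (h(F, n) = -⅓*65 = -65/3)
H(b, d) = 2 - 4*b (H(b, d) = 2 - 2*(b + b) = 2 - 4*b)
P = -1544470384/3 (P = (-7398 - 21529)*(-65/3 + 17819) = -28927*53392/3 = -1544470384/3 ≈ -5.1482e+8)
√(H(I(-11), -115) + P) = √((2 - 4*(-11)) - 1544470384/3) = √((2 + 44) - 1544470384/3) = √(46 - 1544470384/3) = √(-1544470246/3) = I*√4633410738/3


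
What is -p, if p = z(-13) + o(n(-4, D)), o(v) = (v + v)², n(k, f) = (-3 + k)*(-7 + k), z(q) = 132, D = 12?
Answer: -23848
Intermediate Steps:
n(k, f) = (-7 + k)*(-3 + k)
o(v) = 4*v² (o(v) = (2*v)² = 4*v²)
p = 23848 (p = 132 + 4*(21 + (-4)² - 10*(-4))² = 132 + 4*(21 + 16 + 40)² = 132 + 4*77² = 132 + 4*5929 = 132 + 23716 = 23848)
-p = -1*23848 = -23848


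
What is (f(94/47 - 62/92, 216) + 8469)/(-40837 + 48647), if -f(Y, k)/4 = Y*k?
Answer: 33687/35926 ≈ 0.93768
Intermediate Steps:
f(Y, k) = -4*Y*k
(f(94/47 - 62/92, 216) + 8469)/(-40837 + 48647) = (-4*(94/47 - 62/92)*216 + 8469)/(-40837 + 48647) = (-4*(94*(1/47) - 62*1/92)*216 + 8469)/7810 = (-4*(2 - 31/46)*216 + 8469)*(1/7810) = (-4*61/46*216 + 8469)*(1/7810) = (-26352/23 + 8469)*(1/7810) = (168435/23)*(1/7810) = 33687/35926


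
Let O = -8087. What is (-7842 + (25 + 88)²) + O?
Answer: -3160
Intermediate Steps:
(-7842 + (25 + 88)²) + O = (-7842 + (25 + 88)²) - 8087 = (-7842 + 113²) - 8087 = (-7842 + 12769) - 8087 = 4927 - 8087 = -3160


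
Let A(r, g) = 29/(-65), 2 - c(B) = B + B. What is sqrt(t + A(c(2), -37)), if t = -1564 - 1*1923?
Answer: 2*I*sqrt(3683615)/65 ≈ 59.055*I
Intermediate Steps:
c(B) = 2 - 2*B (c(B) = 2 - (B + B) = 2 - 2*B)
A(r, g) = -29/65 (A(r, g) = 29*(-1/65) = -29/65)
t = -3487 (t = -1564 - 1923 = -3487)
sqrt(t + A(c(2), -37)) = sqrt(-3487 - 29/65) = sqrt(-226684/65) = 2*I*sqrt(3683615)/65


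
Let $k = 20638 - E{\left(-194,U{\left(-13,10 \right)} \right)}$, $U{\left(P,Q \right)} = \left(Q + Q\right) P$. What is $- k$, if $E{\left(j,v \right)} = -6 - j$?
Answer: $-20450$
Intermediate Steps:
$U{\left(P,Q \right)} = 2 P Q$ ($U{\left(P,Q \right)} = 2 Q P = 2 P Q$)
$k = 20450$ ($k = 20638 - \left(-6 - -194\right) = 20638 - \left(-6 + 194\right) = 20638 - 188 = 20450$)
$- k = \left(-1\right) 20450 = -20450$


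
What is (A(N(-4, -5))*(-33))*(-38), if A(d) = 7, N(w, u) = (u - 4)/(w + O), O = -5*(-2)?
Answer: 8778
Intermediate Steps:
O = 10
N(w, u) = (-4 + u)/(10 + w) (N(w, u) = (u - 4)/(w + 10) = (-4 + u)/(10 + w))
(A(N(-4, -5))*(-33))*(-38) = (7*(-33))*(-38) = -231*(-38) = 8778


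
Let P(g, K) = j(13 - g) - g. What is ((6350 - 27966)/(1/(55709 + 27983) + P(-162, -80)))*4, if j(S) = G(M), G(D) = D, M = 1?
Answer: -7236345088/13641797 ≈ -530.45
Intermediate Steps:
j(S) = 1
P(g, K) = 1 - g
((6350 - 27966)/(1/(55709 + 27983) + P(-162, -80)))*4 = ((6350 - 27966)/(1/(55709 + 27983) + (1 - 1*(-162))))*4 = -21616/(1/83692 + (1 + 162))*4 = -21616/(1/83692 + 163)*4 = -21616/13641797/83692*4 = -21616*83692/13641797*4 = -1809086272/13641797*4 = -7236345088/13641797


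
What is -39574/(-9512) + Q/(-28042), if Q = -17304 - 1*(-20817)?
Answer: 269079613/66683876 ≈ 4.0352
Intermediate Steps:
Q = 3513 (Q = -17304 + 20817 = 3513)
-39574/(-9512) + Q/(-28042) = -39574/(-9512) + 3513/(-28042) = -39574*(-1/9512) + 3513*(-1/28042) = 19787/4756 - 3513/28042 = 269079613/66683876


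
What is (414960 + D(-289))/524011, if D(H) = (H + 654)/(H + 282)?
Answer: 2904355/3668077 ≈ 0.79179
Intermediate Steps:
D(H) = (654 + H)/(282 + H)
(414960 + D(-289))/524011 = (414960 + (654 - 289)/(282 - 289))/524011 = (414960 + 365/(-7))*(1/524011) = (414960 - ⅐*365)*(1/524011) = (414960 - 365/7)*(1/524011) = (2904355/7)*(1/524011) = 2904355/3668077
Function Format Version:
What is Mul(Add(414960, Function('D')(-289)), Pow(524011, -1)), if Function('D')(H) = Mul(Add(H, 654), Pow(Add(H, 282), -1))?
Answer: Rational(2904355, 3668077) ≈ 0.79179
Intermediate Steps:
Function('D')(H) = Mul(Pow(Add(282, H), -1), Add(654, H)) (Function('D')(H) = Mul(Add(654, H), Pow(Add(282, H), -1)) = Mul(Pow(Add(282, H), -1), Add(654, H)))
Mul(Add(414960, Function('D')(-289)), Pow(524011, -1)) = Mul(Add(414960, Mul(Pow(Add(282, -289), -1), Add(654, -289))), Pow(524011, -1)) = Mul(Add(414960, Mul(Pow(-7, -1), 365)), Rational(1, 524011)) = Mul(Add(414960, Mul(Rational(-1, 7), 365)), Rational(1, 524011)) = Mul(Add(414960, Rational(-365, 7)), Rational(1, 524011)) = Mul(Rational(2904355, 7), Rational(1, 524011)) = Rational(2904355, 3668077)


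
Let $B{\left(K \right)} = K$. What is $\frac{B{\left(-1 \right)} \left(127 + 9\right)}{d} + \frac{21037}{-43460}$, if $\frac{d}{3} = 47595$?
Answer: $- \frac{601935721}{1241087220} \approx -0.48501$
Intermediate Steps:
$d = 142785$ ($d = 3 \cdot 47595 = 142785$)
$\frac{B{\left(-1 \right)} \left(127 + 9\right)}{d} + \frac{21037}{-43460} = \frac{\left(-1\right) \left(127 + 9\right)}{142785} + \frac{21037}{-43460} = \left(-1\right) 136 \cdot \frac{1}{142785} + 21037 \left(- \frac{1}{43460}\right) = \left(-136\right) \frac{1}{142785} - \frac{21037}{43460} = - \frac{136}{142785} - \frac{21037}{43460} = - \frac{601935721}{1241087220}$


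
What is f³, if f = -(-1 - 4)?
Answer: 125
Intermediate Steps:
f = 5 (f = -1*(-5) = 5)
f³ = 5³ = 125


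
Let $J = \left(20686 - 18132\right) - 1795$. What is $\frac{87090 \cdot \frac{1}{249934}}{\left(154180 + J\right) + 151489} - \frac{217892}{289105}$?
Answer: $- \frac{8343810282000167}{11070809901890980} \approx -0.75368$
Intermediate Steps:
$J = 759$ ($J = 2554 - 1795 = 759$)
$\frac{87090 \cdot \frac{1}{249934}}{\left(154180 + J\right) + 151489} - \frac{217892}{289105} = \frac{87090 \cdot \frac{1}{249934}}{\left(154180 + 759\right) + 151489} - \frac{217892}{289105} = \frac{87090 \cdot \frac{1}{249934}}{154939 + 151489} - \frac{217892}{289105} = \frac{43545}{124967 \cdot 306428} - \frac{217892}{289105} = \frac{43545}{124967} \cdot \frac{1}{306428} - \frac{217892}{289105} = \frac{43545}{38293387876} - \frac{217892}{289105} = - \frac{8343810282000167}{11070809901890980}$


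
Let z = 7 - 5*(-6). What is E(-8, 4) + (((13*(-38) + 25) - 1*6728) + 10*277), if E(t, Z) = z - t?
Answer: -4382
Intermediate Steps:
z = 37 (z = 7 + 30 = 37)
E(t, Z) = 37 - t
E(-8, 4) + (((13*(-38) + 25) - 1*6728) + 10*277) = (37 - 1*(-8)) + (((13*(-38) + 25) - 1*6728) + 10*277) = (37 + 8) + (((-494 + 25) - 6728) + 2770) = 45 + ((-469 - 6728) + 2770) = 45 + (-7197 + 2770) = 45 - 4427 = -4382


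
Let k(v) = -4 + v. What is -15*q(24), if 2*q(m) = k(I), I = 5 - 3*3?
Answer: 60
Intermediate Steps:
I = -4 (I = 5 - 9 = -4)
q(m) = -4 (q(m) = (-4 - 4)/2 = (½)*(-8) = -4)
-15*q(24) = -15*(-4) = 60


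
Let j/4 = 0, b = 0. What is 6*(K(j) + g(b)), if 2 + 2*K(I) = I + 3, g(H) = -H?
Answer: 3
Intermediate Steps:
j = 0 (j = 4*0 = 0)
K(I) = 1/2 + I/2 (K(I) = -1 + (I + 3)/2 = -1 + (3 + I)/2 = -1 + (3/2 + I/2) = 1/2 + I/2)
6*(K(j) + g(b)) = 6*((1/2 + (1/2)*0) - 1*0) = 6*((1/2 + 0) + 0) = 6*(1/2 + 0) = 6*(1/2) = 3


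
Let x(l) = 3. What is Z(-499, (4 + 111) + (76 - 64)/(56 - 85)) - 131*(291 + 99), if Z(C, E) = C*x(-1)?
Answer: -52587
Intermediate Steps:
Z(C, E) = 3*C (Z(C, E) = C*3 = 3*C)
Z(-499, (4 + 111) + (76 - 64)/(56 - 85)) - 131*(291 + 99) = 3*(-499) - 131*(291 + 99) = -1497 - 131*390 = -1497 - 1*51090 = -1497 - 51090 = -52587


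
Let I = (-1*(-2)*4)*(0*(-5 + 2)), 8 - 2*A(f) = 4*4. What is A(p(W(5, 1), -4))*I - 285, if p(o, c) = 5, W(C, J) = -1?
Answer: -285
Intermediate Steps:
A(f) = -4 (A(f) = 4 - 2*4 = 4 - ½*16 = 4 - 8 = -4)
I = 0 (I = (2*4)*(0*(-3)) = 8*0 = 0)
A(p(W(5, 1), -4))*I - 285 = -4*0 - 285 = 0 - 285 = -285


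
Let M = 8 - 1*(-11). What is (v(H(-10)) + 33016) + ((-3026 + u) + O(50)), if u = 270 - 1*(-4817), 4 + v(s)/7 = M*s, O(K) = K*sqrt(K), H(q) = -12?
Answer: 33453 + 250*sqrt(2) ≈ 33807.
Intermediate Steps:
M = 19 (M = 8 + 11 = 19)
O(K) = K**(3/2)
v(s) = -28 + 133*s (v(s) = -28 + 7*(19*s) = -28 + 133*s)
u = 5087 (u = 270 + 4817 = 5087)
(v(H(-10)) + 33016) + ((-3026 + u) + O(50)) = ((-28 + 133*(-12)) + 33016) + ((-3026 + 5087) + 50**(3/2)) = ((-28 - 1596) + 33016) + (2061 + 250*sqrt(2)) = (-1624 + 33016) + (2061 + 250*sqrt(2)) = 31392 + (2061 + 250*sqrt(2)) = 33453 + 250*sqrt(2)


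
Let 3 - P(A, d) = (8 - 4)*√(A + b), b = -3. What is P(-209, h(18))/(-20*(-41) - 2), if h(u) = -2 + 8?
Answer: 3/818 - 4*I*√53/409 ≈ 0.0036675 - 0.071199*I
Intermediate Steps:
h(u) = 6
P(A, d) = 3 - 4*√(-3 + A) (P(A, d) = 3 - (8 - 4)*√(A - 3) = 3 - 4*√(-3 + A))
P(-209, h(18))/(-20*(-41) - 2) = (3 - 4*√(-3 - 209))/(-20*(-41) - 2) = (3 - 8*I*√53)/(820 - 2) = (3 - 8*I*√53)/818 = (3 - 8*I*√53)*(1/818) = 3/818 - 4*I*√53/409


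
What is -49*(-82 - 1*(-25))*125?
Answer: 349125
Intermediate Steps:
-49*(-82 - 1*(-25))*125 = -49*(-82 + 25)*125 = -49*(-57)*125 = 2793*125 = 349125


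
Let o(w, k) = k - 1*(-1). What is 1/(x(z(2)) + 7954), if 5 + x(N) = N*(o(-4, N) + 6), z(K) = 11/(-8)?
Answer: 64/508241 ≈ 0.00012592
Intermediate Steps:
o(w, k) = 1 + k (o(w, k) = k + 1 = 1 + k)
z(K) = -11/8 (z(K) = 11*(-⅛) = -11/8)
x(N) = -5 + N*(7 + N) (x(N) = -5 + N*((1 + N) + 6) = -5 + N*(7 + N))
1/(x(z(2)) + 7954) = 1/((-5 + (-11/8)² + 7*(-11/8)) + 7954) = 1/((-5 + 121/64 - 77/8) + 7954) = 1/(-815/64 + 7954) = 1/(508241/64) = 64/508241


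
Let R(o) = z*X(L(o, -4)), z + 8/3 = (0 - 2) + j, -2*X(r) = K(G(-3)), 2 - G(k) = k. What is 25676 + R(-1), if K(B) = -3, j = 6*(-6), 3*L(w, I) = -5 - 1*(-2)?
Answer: 25615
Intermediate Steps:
L(w, I) = -1 (L(w, I) = (-5 - 1*(-2))/3 = (-5 + 2)/3 = (1/3)*(-3) = -1)
j = -36
G(k) = 2 - k
X(r) = 3/2 (X(r) = -1/2*(-3) = 3/2)
z = -122/3 (z = -8/3 + ((0 - 2) - 36) = -8/3 + (-2 - 36) = -8/3 - 38 = -122/3 ≈ -40.667)
R(o) = -61 (R(o) = -122/3*3/2 = -61)
25676 + R(-1) = 25676 - 61 = 25615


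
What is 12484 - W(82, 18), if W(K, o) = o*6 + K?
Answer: 12294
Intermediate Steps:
W(K, o) = K + 6*o (W(K, o) = 6*o + K = K + 6*o)
12484 - W(82, 18) = 12484 - (82 + 6*18) = 12484 - (82 + 108) = 12484 - 1*190 = 12484 - 190 = 12294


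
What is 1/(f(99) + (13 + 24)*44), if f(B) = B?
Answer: 1/1727 ≈ 0.00057904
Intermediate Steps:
1/(f(99) + (13 + 24)*44) = 1/(99 + (13 + 24)*44) = 1/(99 + 37*44) = 1/(99 + 1628) = 1/1727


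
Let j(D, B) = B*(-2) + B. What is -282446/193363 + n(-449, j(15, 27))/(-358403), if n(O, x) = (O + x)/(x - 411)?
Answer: -22169305149016/15177111564291 ≈ -1.4607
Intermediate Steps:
j(D, B) = -B (j(D, B) = -2*B + B = -B)
n(O, x) = (O + x)/(-411 + x)
-282446/193363 + n(-449, j(15, 27))/(-358403) = -282446/193363 + ((-449 - 1*27)/(-411 - 1*27))/(-358403) = -282446*1/193363 + ((-449 - 27)/(-411 - 27))*(-1/358403) = -282446/193363 + (-476/(-438))*(-1/358403) = -282446/193363 - 1/438*(-476)*(-1/358403) = -282446/193363 + (238/219)*(-1/358403) = -282446/193363 - 238/78490257 = -22169305149016/15177111564291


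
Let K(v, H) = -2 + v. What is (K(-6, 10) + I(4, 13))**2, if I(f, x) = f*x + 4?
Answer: 2304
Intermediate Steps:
I(f, x) = 4 + f*x
(K(-6, 10) + I(4, 13))**2 = ((-2 - 6) + (4 + 4*13))**2 = (-8 + (4 + 52))**2 = (-8 + 56)**2 = 48**2 = 2304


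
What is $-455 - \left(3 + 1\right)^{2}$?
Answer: $-471$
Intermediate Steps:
$-455 - \left(3 + 1\right)^{2} = -455 - 4^{2} = -455 - 16 = -471$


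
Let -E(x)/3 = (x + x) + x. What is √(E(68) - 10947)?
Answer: I*√11559 ≈ 107.51*I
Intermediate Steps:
E(x) = -9*x (E(x) = -3*((x + x) + x) = -3*(2*x + x) = -9*x)
√(E(68) - 10947) = √(-9*68 - 10947) = √(-612 - 10947) = √(-11559) = I*√11559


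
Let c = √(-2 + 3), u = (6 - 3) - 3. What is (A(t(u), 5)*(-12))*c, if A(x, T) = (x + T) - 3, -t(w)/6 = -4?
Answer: -312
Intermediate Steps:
u = 0 (u = 3 - 3 = 0)
t(w) = 24 (t(w) = -6*(-4) = 24)
c = 1 (c = √1 = 1)
A(x, T) = -3 + T + x (A(x, T) = (T + x) - 3 = -3 + T + x)
(A(t(u), 5)*(-12))*c = ((-3 + 5 + 24)*(-12))*1 = (26*(-12))*1 = -312*1 = -312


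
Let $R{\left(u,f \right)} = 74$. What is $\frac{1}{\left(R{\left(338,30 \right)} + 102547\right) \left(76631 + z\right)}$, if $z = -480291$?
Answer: $- \frac{1}{41423992860} \approx -2.4141 \cdot 10^{-11}$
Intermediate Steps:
$\frac{1}{\left(R{\left(338,30 \right)} + 102547\right) \left(76631 + z\right)} = \frac{1}{\left(74 + 102547\right) \left(76631 - 480291\right)} = \frac{1}{102621 \left(-403660\right)} = \frac{1}{-41423992860} = - \frac{1}{41423992860}$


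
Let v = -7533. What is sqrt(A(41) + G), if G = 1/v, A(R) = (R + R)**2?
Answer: sqrt(4710625863)/837 ≈ 82.000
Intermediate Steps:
A(R) = 4*R**2 (A(R) = (2*R)**2 = 4*R**2)
G = -1/7533 (G = 1/(-7533) = -1/7533 ≈ -0.00013275)
sqrt(A(41) + G) = sqrt(4*41**2 - 1/7533) = sqrt(4*1681 - 1/7533) = sqrt(6724 - 1/7533) = sqrt(50651891/7533) = sqrt(4710625863)/837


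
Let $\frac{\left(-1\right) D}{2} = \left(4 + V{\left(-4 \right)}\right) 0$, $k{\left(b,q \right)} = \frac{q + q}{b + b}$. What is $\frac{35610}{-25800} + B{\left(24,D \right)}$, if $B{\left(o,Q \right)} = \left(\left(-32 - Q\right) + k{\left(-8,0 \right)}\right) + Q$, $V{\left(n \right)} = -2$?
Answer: $- \frac{28707}{860} \approx -33.38$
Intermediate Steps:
$k{\left(b,q \right)} = \frac{q}{b}$ ($k{\left(b,q \right)} = \frac{2 q}{2 b} = 2 q \frac{1}{2 b} = \frac{q}{b}$)
$D = 0$ ($D = - 2 \left(4 - 2\right) 0 = - 2 \cdot 2 \cdot 0 = \left(-2\right) 0 = 0$)
$B{\left(o,Q \right)} = -32$ ($B{\left(o,Q \right)} = \left(\left(-32 - Q\right) + \frac{0}{-8}\right) + Q = \left(\left(-32 - Q\right) + 0 \left(- \frac{1}{8}\right)\right) + Q = \left(\left(-32 - Q\right) + 0\right) + Q = \left(-32 - Q\right) + Q = -32$)
$\frac{35610}{-25800} + B{\left(24,D \right)} = \frac{35610}{-25800} - 32 = 35610 \left(- \frac{1}{25800}\right) - 32 = - \frac{1187}{860} - 32 = - \frac{28707}{860}$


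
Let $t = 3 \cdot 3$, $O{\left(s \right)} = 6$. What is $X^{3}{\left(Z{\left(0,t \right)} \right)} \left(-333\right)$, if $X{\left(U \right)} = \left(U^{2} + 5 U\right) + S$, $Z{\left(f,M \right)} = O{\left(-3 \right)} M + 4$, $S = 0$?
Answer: $-16246127697912$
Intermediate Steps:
$t = 9$
$Z{\left(f,M \right)} = 4 + 6 M$ ($Z{\left(f,M \right)} = 6 M + 4 = 4 + 6 M$)
$X{\left(U \right)} = U^{2} + 5 U$ ($X{\left(U \right)} = \left(U^{2} + 5 U\right) + 0 = U^{2} + 5 U$)
$X^{3}{\left(Z{\left(0,t \right)} \right)} \left(-333\right) = \left(\left(4 + 6 \cdot 9\right) \left(5 + \left(4 + 6 \cdot 9\right)\right)\right)^{3} \left(-333\right) = \left(\left(4 + 54\right) \left(5 + \left(4 + 54\right)\right)\right)^{3} \left(-333\right) = \left(58 \left(5 + 58\right)\right)^{3} \left(-333\right) = \left(58 \cdot 63\right)^{3} \left(-333\right) = 3654^{3} \left(-333\right) = 48787170264 \left(-333\right) = -16246127697912$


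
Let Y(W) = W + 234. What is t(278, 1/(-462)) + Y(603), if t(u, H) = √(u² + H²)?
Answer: 837 + √16495806097/462 ≈ 1115.0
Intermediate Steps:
Y(W) = 234 + W
t(u, H) = √(H² + u²)
t(278, 1/(-462)) + Y(603) = √((1/(-462))² + 278²) + (234 + 603) = √((-1/462)² + 77284) + 837 = √(1/213444 + 77284) + 837 = √(16495806097/213444) + 837 = √16495806097/462 + 837 = 837 + √16495806097/462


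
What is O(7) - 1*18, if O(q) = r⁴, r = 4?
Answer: 238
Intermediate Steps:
O(q) = 256 (O(q) = 4⁴ = 256)
O(7) - 1*18 = 256 - 1*18 = 256 - 18 = 238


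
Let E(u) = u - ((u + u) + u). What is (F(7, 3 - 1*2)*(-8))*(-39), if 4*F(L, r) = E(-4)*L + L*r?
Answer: 4914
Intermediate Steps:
E(u) = -2*u (E(u) = u - (2*u + u) = u - 3*u = -2*u)
F(L, r) = 2*L + L*r/4 (F(L, r) = ((-2*(-4))*L + L*r)/4 = (8*L + L*r)/4 = 2*L + L*r/4)
(F(7, 3 - 1*2)*(-8))*(-39) = (((1/4)*7*(8 + (3 - 1*2)))*(-8))*(-39) = (((1/4)*7*(8 + (3 - 2)))*(-8))*(-39) = (((1/4)*7*(8 + 1))*(-8))*(-39) = (((1/4)*7*9)*(-8))*(-39) = ((63/4)*(-8))*(-39) = -126*(-39) = 4914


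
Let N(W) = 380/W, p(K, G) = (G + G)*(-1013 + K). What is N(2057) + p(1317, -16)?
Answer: -20010116/2057 ≈ -9727.8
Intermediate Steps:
p(K, G) = 2*G*(-1013 + K) (p(K, G) = (2*G)*(-1013 + K) = 2*G*(-1013 + K))
N(2057) + p(1317, -16) = 380/2057 + 2*(-16)*(-1013 + 1317) = 380*(1/2057) + 2*(-16)*304 = 380/2057 - 9728 = -20010116/2057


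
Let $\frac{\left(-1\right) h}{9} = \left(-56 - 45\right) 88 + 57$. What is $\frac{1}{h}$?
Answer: $\frac{1}{79479} \approx 1.2582 \cdot 10^{-5}$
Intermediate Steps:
$h = 79479$ ($h = - 9 \left(\left(-56 - 45\right) 88 + 57\right) = - 9 \left(\left(-101\right) 88 + 57\right) = - 9 \left(-8888 + 57\right) = \left(-9\right) \left(-8831\right) = 79479$)
$\frac{1}{h} = \frac{1}{79479}$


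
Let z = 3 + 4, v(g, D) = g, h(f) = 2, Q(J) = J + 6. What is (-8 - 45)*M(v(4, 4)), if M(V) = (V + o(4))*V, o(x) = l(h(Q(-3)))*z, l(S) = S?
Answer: -3816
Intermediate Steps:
Q(J) = 6 + J
z = 7
o(x) = 14 (o(x) = 2*7 = 14)
M(V) = V*(14 + V) (M(V) = (V + 14)*V = (14 + V)*V = V*(14 + V))
(-8 - 45)*M(v(4, 4)) = (-8 - 45)*(4*(14 + 4)) = -212*18 = -53*72 = -3816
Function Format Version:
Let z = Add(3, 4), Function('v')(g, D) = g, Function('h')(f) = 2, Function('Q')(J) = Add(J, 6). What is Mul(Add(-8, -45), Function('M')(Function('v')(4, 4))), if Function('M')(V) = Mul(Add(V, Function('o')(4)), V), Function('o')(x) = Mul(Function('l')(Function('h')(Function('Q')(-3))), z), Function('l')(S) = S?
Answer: -3816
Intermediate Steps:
Function('Q')(J) = Add(6, J)
z = 7
Function('o')(x) = 14 (Function('o')(x) = Mul(2, 7) = 14)
Function('M')(V) = Mul(V, Add(14, V)) (Function('M')(V) = Mul(Add(V, 14), V) = Mul(Add(14, V), V) = Mul(V, Add(14, V)))
Mul(Add(-8, -45), Function('M')(Function('v')(4, 4))) = Mul(Add(-8, -45), Mul(4, Add(14, 4))) = Mul(-53, Mul(4, 18)) = Mul(-53, 72) = -3816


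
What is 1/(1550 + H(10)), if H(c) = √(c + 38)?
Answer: 775/1201226 - √3/600613 ≈ 0.00064229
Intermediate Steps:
H(c) = √(38 + c)
1/(1550 + H(10)) = 1/(1550 + √(38 + 10)) = 1/(1550 + √48) = 1/(1550 + 4*√3)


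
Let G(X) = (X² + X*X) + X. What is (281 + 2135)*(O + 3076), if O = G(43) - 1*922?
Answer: 14242320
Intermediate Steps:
G(X) = X + 2*X² (G(X) = (X² + X²) + X = 2*X² + X = X + 2*X²)
O = 2819 (O = 43*(1 + 2*43) - 1*922 = 43*(1 + 86) - 922 = 43*87 - 922 = 3741 - 922 = 2819)
(281 + 2135)*(O + 3076) = (281 + 2135)*(2819 + 3076) = 2416*5895 = 14242320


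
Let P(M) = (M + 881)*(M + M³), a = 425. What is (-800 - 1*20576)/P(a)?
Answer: -5344/25064115325 ≈ -2.1321e-7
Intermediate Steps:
P(M) = (881 + M)*(M + M³)
(-800 - 1*20576)/P(a) = (-800 - 1*20576)/((425*(881 + 425 + 425³ + 881*425²))) = (-800 - 20576)/((425*(881 + 425 + 76765625 + 881*180625))) = -21376*1/(425*(881 + 425 + 76765625 + 159130625)) = -21376/(425*235897556) = -21376/100256461300 = -21376*1/100256461300 = -5344/25064115325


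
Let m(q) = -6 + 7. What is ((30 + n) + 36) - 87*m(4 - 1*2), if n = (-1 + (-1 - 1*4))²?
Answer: 15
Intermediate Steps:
n = 36 (n = (-1 + (-1 - 4))² = (-1 - 5)² = (-6)² = 36)
m(q) = 1
((30 + n) + 36) - 87*m(4 - 1*2) = ((30 + 36) + 36) - 87*1 = (66 + 36) - 87 = 102 - 87 = 15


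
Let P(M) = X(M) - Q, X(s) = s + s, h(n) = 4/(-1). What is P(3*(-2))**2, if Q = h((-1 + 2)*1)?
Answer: 64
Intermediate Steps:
h(n) = -4 (h(n) = 4*(-1) = -4)
X(s) = 2*s
Q = -4
P(M) = 4 + 2*M (P(M) = 2*M - 1*(-4) = 2*M + 4 = 4 + 2*M)
P(3*(-2))**2 = (4 + 2*(3*(-2)))**2 = (4 + 2*(-6))**2 = (4 - 12)**2 = (-8)**2 = 64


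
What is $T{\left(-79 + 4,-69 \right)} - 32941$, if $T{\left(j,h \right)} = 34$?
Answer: $-32907$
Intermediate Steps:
$T{\left(-79 + 4,-69 \right)} - 32941 = 34 - 32941 = -32907$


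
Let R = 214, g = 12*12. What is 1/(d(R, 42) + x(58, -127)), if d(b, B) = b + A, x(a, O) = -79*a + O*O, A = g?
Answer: 1/11905 ≈ 8.3998e-5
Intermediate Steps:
g = 144
A = 144
x(a, O) = O**2 - 79*a (x(a, O) = -79*a + O**2 = O**2 - 79*a)
d(b, B) = 144 + b (d(b, B) = b + 144 = 144 + b)
1/(d(R, 42) + x(58, -127)) = 1/((144 + 214) + ((-127)**2 - 79*58)) = 1/(358 + (16129 - 4582)) = 1/(358 + 11547) = 1/11905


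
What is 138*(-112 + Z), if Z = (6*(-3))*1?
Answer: -17940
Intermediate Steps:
Z = -18 (Z = -18*1 = -18)
138*(-112 + Z) = 138*(-112 - 18) = 138*(-130) = -17940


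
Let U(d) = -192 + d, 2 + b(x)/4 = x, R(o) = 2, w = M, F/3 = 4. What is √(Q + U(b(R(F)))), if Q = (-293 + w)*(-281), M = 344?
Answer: I*√14523 ≈ 120.51*I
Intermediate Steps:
F = 12 (F = 3*4 = 12)
w = 344
b(x) = -8 + 4*x
Q = -14331 (Q = (-293 + 344)*(-281) = 51*(-281) = -14331)
√(Q + U(b(R(F)))) = √(-14331 + (-192 + (-8 + 4*2))) = √(-14331 + (-192 + (-8 + 8))) = √(-14331 + (-192 + 0)) = √(-14331 - 192) = √(-14523) = I*√14523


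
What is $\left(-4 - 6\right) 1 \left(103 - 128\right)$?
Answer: $250$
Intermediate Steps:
$\left(-4 - 6\right) 1 \left(103 - 128\right) = \left(-10\right) 1 \left(-25\right) = \left(-10\right) \left(-25\right) = 250$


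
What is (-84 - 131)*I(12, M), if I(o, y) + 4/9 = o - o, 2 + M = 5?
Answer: 860/9 ≈ 95.556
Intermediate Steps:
M = 3 (M = -2 + 5 = 3)
I(o, y) = -4/9 (I(o, y) = -4/9 + (o - o) = -4/9 + 0 = -4/9)
(-84 - 131)*I(12, M) = (-84 - 131)*(-4/9) = -215*(-4/9) = 860/9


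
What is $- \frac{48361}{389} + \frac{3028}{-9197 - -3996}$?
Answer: $- \frac{252703453}{2023189} \approx -124.9$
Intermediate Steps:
$- \frac{48361}{389} + \frac{3028}{-9197 - -3996} = \left(-48361\right) \frac{1}{389} + \frac{3028}{-9197 + 3996} = - \frac{48361}{389} + \frac{3028}{-5201} = - \frac{48361}{389} + 3028 \left(- \frac{1}{5201}\right) = - \frac{48361}{389} - \frac{3028}{5201} = - \frac{252703453}{2023189}$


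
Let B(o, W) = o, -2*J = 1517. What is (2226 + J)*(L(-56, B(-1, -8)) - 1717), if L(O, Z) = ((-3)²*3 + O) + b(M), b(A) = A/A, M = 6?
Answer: -5121575/2 ≈ -2.5608e+6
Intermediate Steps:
b(A) = 1
J = -1517/2 (J = -½*1517 = -1517/2 ≈ -758.50)
L(O, Z) = 28 + O (L(O, Z) = ((-3)²*3 + O) + 1 = (9*3 + O) + 1 = (27 + O) + 1 = 28 + O)
(2226 + J)*(L(-56, B(-1, -8)) - 1717) = (2226 - 1517/2)*((28 - 56) - 1717) = 2935*(-28 - 1717)/2 = (2935/2)*(-1745) = -5121575/2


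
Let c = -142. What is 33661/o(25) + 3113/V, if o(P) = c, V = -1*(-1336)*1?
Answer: -22264525/94856 ≈ -234.72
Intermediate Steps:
V = 1336 (V = 1336*1 = 1336)
o(P) = -142
33661/o(25) + 3113/V = 33661/(-142) + 3113/1336 = 33661*(-1/142) + 3113*(1/1336) = -33661/142 + 3113/1336 = -22264525/94856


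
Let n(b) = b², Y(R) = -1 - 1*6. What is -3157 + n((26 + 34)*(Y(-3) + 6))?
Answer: 443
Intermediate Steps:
Y(R) = -7 (Y(R) = -1 - 6 = -7)
-3157 + n((26 + 34)*(Y(-3) + 6)) = -3157 + ((26 + 34)*(-7 + 6))² = -3157 + (60*(-1))² = -3157 + (-60)² = -3157 + 3600 = 443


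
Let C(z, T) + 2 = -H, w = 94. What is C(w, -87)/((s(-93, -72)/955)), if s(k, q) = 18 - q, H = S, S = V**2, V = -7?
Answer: -3247/6 ≈ -541.17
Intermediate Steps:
S = 49 (S = (-7)**2 = 49)
H = 49
C(z, T) = -51 (C(z, T) = -2 - 1*49 = -2 - 49 = -51)
C(w, -87)/((s(-93, -72)/955)) = -51*955/(18 - 1*(-72)) = -51*955/(18 + 72) = -51/(90*(1/955)) = -51/18/191 = -51*191/18 = -3247/6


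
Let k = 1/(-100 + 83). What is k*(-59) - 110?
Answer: -1811/17 ≈ -106.53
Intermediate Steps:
k = -1/17 (k = 1/(-17) = -1/17 ≈ -0.058824)
k*(-59) - 110 = -1/17*(-59) - 110 = 59/17 - 110 = -1811/17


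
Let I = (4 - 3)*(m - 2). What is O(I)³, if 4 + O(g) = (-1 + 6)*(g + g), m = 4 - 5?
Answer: -39304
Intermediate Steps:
m = -1
I = -3 (I = (4 - 3)*(-1 - 2) = 1*(-3) = -3)
O(g) = -4 + 10*g (O(g) = -4 + (-1 + 6)*(g + g) = -4 + 5*(2*g) = -4 + 10*g)
O(I)³ = (-4 + 10*(-3))³ = (-4 - 30)³ = (-34)³ = -39304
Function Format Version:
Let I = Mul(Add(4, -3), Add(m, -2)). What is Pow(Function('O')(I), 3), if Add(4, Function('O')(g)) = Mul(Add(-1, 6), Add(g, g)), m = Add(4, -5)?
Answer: -39304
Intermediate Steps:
m = -1
I = -3 (I = Mul(Add(4, -3), Add(-1, -2)) = Mul(1, -3) = -3)
Function('O')(g) = Add(-4, Mul(10, g)) (Function('O')(g) = Add(-4, Mul(Add(-1, 6), Add(g, g))) = Add(-4, Mul(5, Mul(2, g))) = Add(-4, Mul(10, g)))
Pow(Function('O')(I), 3) = Pow(Add(-4, Mul(10, -3)), 3) = Pow(Add(-4, -30), 3) = Pow(-34, 3) = -39304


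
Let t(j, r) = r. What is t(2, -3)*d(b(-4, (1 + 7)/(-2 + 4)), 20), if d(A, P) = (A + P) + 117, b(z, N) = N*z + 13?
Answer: -402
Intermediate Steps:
b(z, N) = 13 + N*z
d(A, P) = 117 + A + P
t(2, -3)*d(b(-4, (1 + 7)/(-2 + 4)), 20) = -3*(117 + (13 + ((1 + 7)/(-2 + 4))*(-4)) + 20) = -3*(117 + (13 + (8/2)*(-4)) + 20) = -3*(117 + (13 + (8*(½))*(-4)) + 20) = -3*(117 + (13 + 4*(-4)) + 20) = -3*(117 + (13 - 16) + 20) = -3*(117 - 3 + 20) = -3*134 = -402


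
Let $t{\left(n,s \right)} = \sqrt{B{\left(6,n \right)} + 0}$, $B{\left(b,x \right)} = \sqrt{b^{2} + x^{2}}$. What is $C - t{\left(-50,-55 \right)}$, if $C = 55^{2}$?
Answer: $3025 - 2^{\frac{3}{4}} \sqrt[4]{317} \approx 3017.9$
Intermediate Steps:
$t{\left(n,s \right)} = \sqrt[4]{36 + n^{2}}$ ($t{\left(n,s \right)} = \sqrt{\sqrt{6^{2} + n^{2}} + 0} = \sqrt{\sqrt{36 + n^{2}} + 0} = \sqrt{\sqrt{36 + n^{2}}} = \sqrt[4]{36 + n^{2}}$)
$C = 3025$
$C - t{\left(-50,-55 \right)} = 3025 - \sqrt[4]{36 + \left(-50\right)^{2}} = 3025 - \sqrt[4]{36 + 2500} = 3025 - \sqrt[4]{2536}$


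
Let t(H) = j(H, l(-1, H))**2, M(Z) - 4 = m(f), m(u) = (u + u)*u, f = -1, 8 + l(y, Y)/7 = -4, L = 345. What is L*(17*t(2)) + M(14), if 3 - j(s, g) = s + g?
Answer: 42374631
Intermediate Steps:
l(y, Y) = -84 (l(y, Y) = -56 + 7*(-4) = -56 - 28 = -84)
m(u) = 2*u**2 (m(u) = (2*u)*u = 2*u**2)
M(Z) = 6 (M(Z) = 4 + 2*(-1)**2 = 4 + 2*1 = 4 + 2 = 6)
j(s, g) = 3 - g - s (j(s, g) = 3 - (s + g) = 3 - (g + s) = 3 + (-g - s) = 3 - g - s)
t(H) = (87 - H)**2 (t(H) = (3 - 1*(-84) - H)**2 = (3 + 84 - H)**2 = (87 - H)**2)
L*(17*t(2)) + M(14) = 345*(17*(-87 + 2)**2) + 6 = 345*(17*(-85)**2) + 6 = 345*(17*7225) + 6 = 345*122825 + 6 = 42374625 + 6 = 42374631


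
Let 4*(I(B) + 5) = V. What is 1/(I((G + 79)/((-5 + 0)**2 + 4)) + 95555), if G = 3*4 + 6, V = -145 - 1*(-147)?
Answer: 2/191101 ≈ 1.0466e-5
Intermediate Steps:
V = 2 (V = -145 + 147 = 2)
G = 18 (G = 12 + 6 = 18)
I(B) = -9/2 (I(B) = -5 + (1/4)*2 = -5 + 1/2 = -9/2)
1/(I((G + 79)/((-5 + 0)**2 + 4)) + 95555) = 1/(-9/2 + 95555) = 1/(191101/2) = 2/191101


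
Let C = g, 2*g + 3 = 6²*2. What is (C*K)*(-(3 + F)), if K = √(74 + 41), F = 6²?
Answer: -2691*√115/2 ≈ -14429.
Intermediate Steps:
F = 36
K = √115 ≈ 10.724
g = 69/2 (g = -3/2 + (6²*2)/2 = -3/2 + (36*2)/2 = -3/2 + (½)*72 = -3/2 + 36 = 69/2 ≈ 34.500)
C = 69/2 ≈ 34.500
(C*K)*(-(3 + F)) = (69*√115/2)*(-(3 + 36)) = (69*√115/2)*(-1*39) = (69*√115/2)*(-39) = -2691*√115/2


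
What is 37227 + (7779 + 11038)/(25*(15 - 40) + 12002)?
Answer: 13662916/367 ≈ 37229.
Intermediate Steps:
37227 + (7779 + 11038)/(25*(15 - 40) + 12002) = 37227 + 18817/(25*(-25) + 12002) = 37227 + 18817/(-625 + 12002) = 37227 + 18817/11377 = 37227 + 18817*(1/11377) = 37227 + 607/367 = 13662916/367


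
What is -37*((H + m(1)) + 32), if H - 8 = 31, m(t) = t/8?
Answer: -21053/8 ≈ -2631.6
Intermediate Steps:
m(t) = t/8 (m(t) = t*(⅛) = t/8)
H = 39 (H = 8 + 31 = 39)
-37*((H + m(1)) + 32) = -37*((39 + (⅛)*1) + 32) = -37*((39 + ⅛) + 32) = -37*(313/8 + 32) = -37*569/8 = -21053/8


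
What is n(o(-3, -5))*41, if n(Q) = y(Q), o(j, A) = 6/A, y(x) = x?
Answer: -246/5 ≈ -49.200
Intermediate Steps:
n(Q) = Q
n(o(-3, -5))*41 = (6/(-5))*41 = (6*(-1/5))*41 = -6/5*41 = -246/5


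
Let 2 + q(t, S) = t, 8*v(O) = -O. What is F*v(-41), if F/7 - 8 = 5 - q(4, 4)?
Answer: 3157/8 ≈ 394.63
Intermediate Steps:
v(O) = -O/8 (v(O) = (-O)/8 = -O/8)
q(t, S) = -2 + t
F = 77 (F = 56 + 7*(5 - (-2 + 4)) = 56 + 7*(5 - 1*2) = 56 + 7*(5 - 2) = 56 + 7*3 = 56 + 21 = 77)
F*v(-41) = 77*(-⅛*(-41)) = 77*(41/8) = 3157/8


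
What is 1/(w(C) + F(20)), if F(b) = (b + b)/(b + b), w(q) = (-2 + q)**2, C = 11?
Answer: 1/82 ≈ 0.012195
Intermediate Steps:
F(b) = 1 (F(b) = (2*b)/((2*b)) = (2*b)*(1/(2*b)) = 1)
1/(w(C) + F(20)) = 1/((-2 + 11)**2 + 1) = 1/(9**2 + 1) = 1/(81 + 1) = 1/82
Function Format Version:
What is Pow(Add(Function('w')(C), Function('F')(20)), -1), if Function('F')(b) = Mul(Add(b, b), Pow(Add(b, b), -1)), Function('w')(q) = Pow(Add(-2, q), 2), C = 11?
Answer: Rational(1, 82) ≈ 0.012195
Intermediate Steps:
Function('F')(b) = 1 (Function('F')(b) = Mul(Mul(2, b), Pow(Mul(2, b), -1)) = Mul(Mul(2, b), Mul(Rational(1, 2), Pow(b, -1))) = 1)
Pow(Add(Function('w')(C), Function('F')(20)), -1) = Pow(Add(Pow(Add(-2, 11), 2), 1), -1) = Pow(Add(Pow(9, 2), 1), -1) = Pow(Add(81, 1), -1) = Pow(82, -1) = Rational(1, 82)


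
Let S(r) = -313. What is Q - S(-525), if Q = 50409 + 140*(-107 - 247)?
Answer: 1162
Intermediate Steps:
Q = 849 (Q = 50409 + 140*(-354) = 50409 - 49560 = 849)
Q - S(-525) = 849 - 1*(-313) = 849 + 313 = 1162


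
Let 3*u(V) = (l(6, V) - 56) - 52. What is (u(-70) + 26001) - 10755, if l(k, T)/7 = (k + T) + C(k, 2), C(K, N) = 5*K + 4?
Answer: 15140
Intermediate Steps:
C(K, N) = 4 + 5*K
l(k, T) = 28 + 7*T + 42*k (l(k, T) = 7*((k + T) + (4 + 5*k)) = 7*((T + k) + (4 + 5*k)) = 7*(4 + T + 6*k) = 28 + 7*T + 42*k)
u(V) = 172/3 + 7*V/3 (u(V) = (((28 + 7*V + 42*6) - 56) - 52)/3 = (((28 + 7*V + 252) - 56) - 52)/3 = (((280 + 7*V) - 56) - 52)/3 = ((224 + 7*V) - 52)/3 = (172 + 7*V)/3 = 172/3 + 7*V/3)
(u(-70) + 26001) - 10755 = ((172/3 + (7/3)*(-70)) + 26001) - 10755 = ((172/3 - 490/3) + 26001) - 10755 = (-106 + 26001) - 10755 = 25895 - 10755 = 15140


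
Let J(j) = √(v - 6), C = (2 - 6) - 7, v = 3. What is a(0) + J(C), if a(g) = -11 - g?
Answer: -11 + I*√3 ≈ -11.0 + 1.732*I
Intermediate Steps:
C = -11 (C = -4 - 7 = -11)
J(j) = I*√3 (J(j) = √(3 - 6) = √(-3) = I*√3)
a(0) + J(C) = (-11 - 1*0) + I*√3 = (-11 + 0) + I*√3 = -11 + I*√3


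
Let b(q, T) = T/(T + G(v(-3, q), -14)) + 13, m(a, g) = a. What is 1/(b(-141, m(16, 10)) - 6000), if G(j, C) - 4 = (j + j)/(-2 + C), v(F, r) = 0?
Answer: -5/29931 ≈ -0.00016705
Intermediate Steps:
G(j, C) = 4 + 2*j/(-2 + C) (G(j, C) = 4 + (j + j)/(-2 + C) = 4 + (2*j)/(-2 + C) = 4 + 2*j/(-2 + C))
b(q, T) = 13 + T/(4 + T) (b(q, T) = T/(T + 2*(-4 + 0 + 2*(-14))/(-2 - 14)) + 13 = T/(T + 2*(-4 + 0 - 28)/(-16)) + 13 = T/(T + 2*(-1/16)*(-32)) + 13 = T/(T + 4) + 13 = T/(4 + T) + 13 = 13 + T/(4 + T))
1/(b(-141, m(16, 10)) - 6000) = 1/(2*(26 + 7*16)/(4 + 16) - 6000) = 1/(2*(26 + 112)/20 - 6000) = 1/(2*(1/20)*138 - 6000) = 1/(69/5 - 6000) = 1/(-29931/5) = -5/29931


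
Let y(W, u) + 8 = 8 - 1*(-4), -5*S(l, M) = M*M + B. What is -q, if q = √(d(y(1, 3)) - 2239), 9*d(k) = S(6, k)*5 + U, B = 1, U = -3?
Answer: -I*√20171/3 ≈ -47.342*I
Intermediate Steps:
S(l, M) = -⅕ - M²/5 (S(l, M) = -(M*M + 1)/5 = -(M² + 1)/5 = -(1 + M²)/5 = -⅕ - M²/5)
y(W, u) = 4 (y(W, u) = -8 + (8 - 1*(-4)) = -8 + (8 + 4) = -8 + 12 = 4)
d(k) = -4/9 - k²/9 (d(k) = ((-⅕ - k²/5)*5 - 3)/9 = ((-1 - k²) - 3)/9 = (-4 - k²)/9 = -4/9 - k²/9)
q = I*√20171/3 (q = √((-4/9 - ⅑*4²) - 2239) = √((-4/9 - ⅑*16) - 2239) = √((-4/9 - 16/9) - 2239) = √(-20/9 - 2239) = √(-20171/9) = I*√20171/3 ≈ 47.342*I)
-q = -I*√20171/3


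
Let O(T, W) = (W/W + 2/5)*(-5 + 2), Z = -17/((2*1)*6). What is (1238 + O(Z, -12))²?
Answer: 38056561/25 ≈ 1.5223e+6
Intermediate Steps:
Z = -17/12 (Z = -17/(2*6) = -17/12 ≈ -1.4167)
O(T, W) = -21/5 (O(T, W) = (1 + 2*(⅕))*(-3) = (1 + ⅖)*(-3) = (7/5)*(-3) = -21/5)
(1238 + O(Z, -12))² = (1238 - 21/5)² = (6169/5)² = 38056561/25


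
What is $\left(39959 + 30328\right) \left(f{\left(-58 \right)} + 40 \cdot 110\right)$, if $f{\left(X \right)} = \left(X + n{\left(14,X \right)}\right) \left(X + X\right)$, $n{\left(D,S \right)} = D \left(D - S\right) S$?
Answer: $477456217224$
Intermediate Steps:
$n{\left(D,S \right)} = D S \left(D - S\right)$
$f{\left(X \right)} = 2 X \left(X + 14 X \left(14 - X\right)\right)$ ($f{\left(X \right)} = \left(X + 14 X \left(14 - X\right)\right) \left(X + X\right) = \left(X + 14 X \left(14 - X\right)\right) 2 X = 2 X \left(X + 14 X \left(14 - X\right)\right)$)
$\left(39959 + 30328\right) \left(f{\left(-58 \right)} + 40 \cdot 110\right) = \left(39959 + 30328\right) \left(\left(-58\right)^{2} \left(394 - -1624\right) + 40 \cdot 110\right) = 70287 \left(3364 \left(394 + 1624\right) + 4400\right) = 70287 \left(3364 \cdot 2018 + 4400\right) = 70287 \left(6788552 + 4400\right) = 70287 \cdot 6792952 = 477456217224$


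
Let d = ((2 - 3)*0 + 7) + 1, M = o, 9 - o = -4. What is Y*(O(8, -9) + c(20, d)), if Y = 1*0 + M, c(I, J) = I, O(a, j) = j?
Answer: 143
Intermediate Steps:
o = 13 (o = 9 - 1*(-4) = 9 + 4 = 13)
M = 13
d = 8 (d = (-1*0 + 7) + 1 = (0 + 7) + 1 = 7 + 1 = 8)
Y = 13 (Y = 1*0 + 13 = 0 + 13 = 13)
Y*(O(8, -9) + c(20, d)) = 13*(-9 + 20) = 13*11 = 143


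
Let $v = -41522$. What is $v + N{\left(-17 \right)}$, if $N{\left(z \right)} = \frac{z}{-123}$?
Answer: $- \frac{5107189}{123} \approx -41522.0$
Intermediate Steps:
$N{\left(z \right)} = - \frac{z}{123}$ ($N{\left(z \right)} = z \left(- \frac{1}{123}\right) = - \frac{z}{123}$)
$v + N{\left(-17 \right)} = -41522 - - \frac{17}{123} = -41522 + \frac{17}{123} = - \frac{5107189}{123}$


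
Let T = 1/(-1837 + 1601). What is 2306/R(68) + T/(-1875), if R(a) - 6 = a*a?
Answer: 102040963/204877500 ≈ 0.49806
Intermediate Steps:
R(a) = 6 + a² (R(a) = 6 + a*a = 6 + a²)
T = -1/236 (T = 1/(-236) = -1/236 ≈ -0.0042373)
2306/R(68) + T/(-1875) = 2306/(6 + 68²) - 1/236/(-1875) = 2306/(6 + 4624) - 1/236*(-1/1875) = 2306/4630 + 1/442500 = 2306*(1/4630) + 1/442500 = 1153/2315 + 1/442500 = 102040963/204877500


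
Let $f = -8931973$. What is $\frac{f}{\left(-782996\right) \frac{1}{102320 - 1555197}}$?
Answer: $- \frac{12977058136321}{782996} \approx -1.6574 \cdot 10^{7}$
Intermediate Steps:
$\frac{f}{\left(-782996\right) \frac{1}{102320 - 1555197}} = - \frac{8931973}{\left(-782996\right) \frac{1}{102320 - 1555197}} = - \frac{8931973}{\left(-782996\right) \frac{1}{-1452877}} = - \frac{8931973}{\left(-782996\right) \left(- \frac{1}{1452877}\right)} = - \frac{8931973}{\frac{782996}{1452877}} = \left(-8931973\right) \frac{1452877}{782996} = - \frac{12977058136321}{782996}$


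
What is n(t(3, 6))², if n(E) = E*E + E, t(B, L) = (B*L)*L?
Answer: 138579984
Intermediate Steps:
t(B, L) = B*L²
n(E) = E + E² (n(E) = E² + E = E + E²)
n(t(3, 6))² = ((3*6²)*(1 + 3*6²))² = ((3*36)*(1 + 3*36))² = (108*(1 + 108))² = (108*109)² = 11772² = 138579984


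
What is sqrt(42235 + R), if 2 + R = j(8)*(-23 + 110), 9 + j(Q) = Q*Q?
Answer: sqrt(47018) ≈ 216.84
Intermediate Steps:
j(Q) = -9 + Q**2 (j(Q) = -9 + Q*Q = -9 + Q**2)
R = 4783 (R = -2 + (-9 + 8**2)*(-23 + 110) = -2 + (-9 + 64)*87 = -2 + 55*87 = -2 + 4785 = 4783)
sqrt(42235 + R) = sqrt(42235 + 4783) = sqrt(47018)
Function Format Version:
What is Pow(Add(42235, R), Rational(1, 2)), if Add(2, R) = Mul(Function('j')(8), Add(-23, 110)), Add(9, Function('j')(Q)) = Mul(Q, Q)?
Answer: Pow(47018, Rational(1, 2)) ≈ 216.84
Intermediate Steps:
Function('j')(Q) = Add(-9, Pow(Q, 2)) (Function('j')(Q) = Add(-9, Mul(Q, Q)) = Add(-9, Pow(Q, 2)))
R = 4783 (R = Add(-2, Mul(Add(-9, Pow(8, 2)), Add(-23, 110))) = Add(-2, Mul(Add(-9, 64), 87)) = Add(-2, Mul(55, 87)) = Add(-2, 4785) = 4783)
Pow(Add(42235, R), Rational(1, 2)) = Pow(Add(42235, 4783), Rational(1, 2)) = Pow(47018, Rational(1, 2))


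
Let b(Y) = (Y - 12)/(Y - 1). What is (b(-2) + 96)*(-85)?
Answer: -25670/3 ≈ -8556.7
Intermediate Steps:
b(Y) = (-12 + Y)/(-1 + Y)
(b(-2) + 96)*(-85) = ((-12 - 2)/(-1 - 2) + 96)*(-85) = (-14/(-3) + 96)*(-85) = (-⅓*(-14) + 96)*(-85) = (14/3 + 96)*(-85) = (302/3)*(-85) = -25670/3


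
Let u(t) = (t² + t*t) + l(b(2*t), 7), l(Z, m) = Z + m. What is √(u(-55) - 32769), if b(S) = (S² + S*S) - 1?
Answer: I*√2513 ≈ 50.13*I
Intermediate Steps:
b(S) = -1 + 2*S² (b(S) = (S² + S²) - 1 = 2*S² - 1 = -1 + 2*S²)
u(t) = 6 + 10*t² (u(t) = (t² + t*t) + ((-1 + 2*(2*t)²) + 7) = (t² + t²) + ((-1 + 2*(4*t²)) + 7) = 2*t² + ((-1 + 8*t²) + 7) = 2*t² + (6 + 8*t²) = 6 + 10*t²)
√(u(-55) - 32769) = √((6 + 10*(-55)²) - 32769) = √((6 + 10*3025) - 32769) = √((6 + 30250) - 32769) = √(30256 - 32769) = √(-2513) = I*√2513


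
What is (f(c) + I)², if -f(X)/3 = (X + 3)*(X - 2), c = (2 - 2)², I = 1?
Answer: 361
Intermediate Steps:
c = 0 (c = 0² = 0)
f(X) = -3*(-2 + X)*(3 + X) (f(X) = -3*(X + 3)*(X - 2) = -3*(3 + X)*(-2 + X) = -3*(-2 + X)*(3 + X))
(f(c) + I)² = ((18 - 3*0 - 3*0²) + 1)² = ((18 + 0 - 3*0) + 1)² = ((18 + 0 + 0) + 1)² = (18 + 1)² = 19² = 361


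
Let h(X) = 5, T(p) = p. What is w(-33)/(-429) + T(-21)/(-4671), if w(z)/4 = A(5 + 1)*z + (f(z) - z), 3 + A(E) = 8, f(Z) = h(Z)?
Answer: 264653/222651 ≈ 1.1886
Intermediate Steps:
f(Z) = 5
A(E) = 5 (A(E) = -3 + 8 = 5)
w(z) = 20 + 16*z (w(z) = 4*(5*z + (5 - z)) = 4*(5 + 4*z) = 20 + 16*z)
w(-33)/(-429) + T(-21)/(-4671) = (20 + 16*(-33))/(-429) - 21/(-4671) = (20 - 528)*(-1/429) - 21*(-1/4671) = -508*(-1/429) + 7/1557 = 508/429 + 7/1557 = 264653/222651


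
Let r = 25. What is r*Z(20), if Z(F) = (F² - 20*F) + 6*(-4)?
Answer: -600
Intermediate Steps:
Z(F) = -24 + F² - 20*F (Z(F) = (F² - 20*F) - 24 = -24 + F² - 20*F)
r*Z(20) = 25*(-24 + 20² - 20*20) = 25*(-24 + 400 - 400) = 25*(-24) = -600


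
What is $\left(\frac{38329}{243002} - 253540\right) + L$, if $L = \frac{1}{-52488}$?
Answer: $- \frac{1616910915702745}{6377344488} \approx -2.5354 \cdot 10^{5}$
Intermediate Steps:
$L = - \frac{1}{52488} \approx -1.9052 \cdot 10^{-5}$
$\left(\frac{38329}{243002} - 253540\right) + L = \left(\frac{38329}{243002} - 253540\right) - \frac{1}{52488} = - \frac{61610688751}{243002} - \frac{1}{52488} = - \frac{1616910915702745}{6377344488}$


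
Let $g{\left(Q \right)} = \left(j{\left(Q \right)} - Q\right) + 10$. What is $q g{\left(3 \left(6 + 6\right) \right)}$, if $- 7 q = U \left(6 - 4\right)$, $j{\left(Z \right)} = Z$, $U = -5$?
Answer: $\frac{100}{7} \approx 14.286$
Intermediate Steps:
$q = \frac{10}{7}$ ($q = - \frac{\left(-5\right) \left(6 - 4\right)}{7} = - \frac{\left(-5\right) 2}{7} = \left(- \frac{1}{7}\right) \left(-10\right) = \frac{10}{7} \approx 1.4286$)
$g{\left(Q \right)} = 10$ ($g{\left(Q \right)} = \left(Q - Q\right) + 10 = 0 + 10 = 10$)
$q g{\left(3 \left(6 + 6\right) \right)} = \frac{10}{7} \cdot 10 = \frac{100}{7}$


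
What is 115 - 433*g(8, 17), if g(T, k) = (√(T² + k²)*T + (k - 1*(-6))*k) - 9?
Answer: -165291 - 3464*√353 ≈ -2.3037e+5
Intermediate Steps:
g(T, k) = -9 + T*√(T² + k²) + k*(6 + k) (g(T, k) = (T*√(T² + k²) + (k + 6)*k) - 9 = (T*√(T² + k²) + (6 + k)*k) - 9 = (T*√(T² + k²) + k*(6 + k)) - 9 = -9 + T*√(T² + k²) + k*(6 + k))
115 - 433*g(8, 17) = 115 - 433*(-9 + 17² + 6*17 + 8*√(8² + 17²)) = 115 - 433*(-9 + 289 + 102 + 8*√(64 + 289)) = 115 - 433*(-9 + 289 + 102 + 8*√353) = 115 - 433*(382 + 8*√353) = 115 + (-165406 - 3464*√353) = -165291 - 3464*√353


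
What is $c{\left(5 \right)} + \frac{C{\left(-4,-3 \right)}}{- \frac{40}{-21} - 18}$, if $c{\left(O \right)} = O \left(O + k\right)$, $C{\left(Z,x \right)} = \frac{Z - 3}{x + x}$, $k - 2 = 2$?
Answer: $\frac{30371}{676} \approx 44.927$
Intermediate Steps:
$k = 4$ ($k = 2 + 2 = 4$)
$C{\left(Z,x \right)} = \frac{-3 + Z}{2 x}$
$c{\left(O \right)} = O \left(4 + O\right)$ ($c{\left(O \right)} = O \left(O + 4\right) = O \left(4 + O\right)$)
$c{\left(5 \right)} + \frac{C{\left(-4,-3 \right)}}{- \frac{40}{-21} - 18} = 5 \left(4 + 5\right) + \frac{\frac{1}{2} \frac{1}{-3} \left(-3 - 4\right)}{- \frac{40}{-21} - 18} = 5 \cdot 9 + \frac{\frac{1}{2} \left(- \frac{1}{3}\right) \left(-7\right)}{\left(-40\right) \left(- \frac{1}{21}\right) - 18} = 45 + \frac{7}{6 \left(\frac{40}{21} - 18\right)} = 45 + \frac{7}{6 \left(- \frac{338}{21}\right)} = 45 + \frac{7}{6} \left(- \frac{21}{338}\right) = 45 - \frac{49}{676} = \frac{30371}{676}$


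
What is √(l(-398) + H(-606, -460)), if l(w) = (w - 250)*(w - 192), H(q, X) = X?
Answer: 2*√95465 ≈ 617.95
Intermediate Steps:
l(w) = (-250 + w)*(-192 + w)
√(l(-398) + H(-606, -460)) = √((48000 + (-398)² - 442*(-398)) - 460) = √((48000 + 158404 + 175916) - 460) = √(382320 - 460) = √381860 = 2*√95465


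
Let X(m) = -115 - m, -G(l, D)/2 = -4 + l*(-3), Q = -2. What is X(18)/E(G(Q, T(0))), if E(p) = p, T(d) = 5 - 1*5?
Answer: 133/4 ≈ 33.250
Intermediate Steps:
T(d) = 0 (T(d) = 5 - 5 = 0)
G(l, D) = 8 + 6*l (G(l, D) = -2*(-4 + l*(-3)) = -2*(-4 - 3*l) = 8 + 6*l)
X(18)/E(G(Q, T(0))) = (-115 - 1*18)/(8 + 6*(-2)) = (-115 - 18)/(8 - 12) = -133/(-4) = -133*(-1/4) = 133/4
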